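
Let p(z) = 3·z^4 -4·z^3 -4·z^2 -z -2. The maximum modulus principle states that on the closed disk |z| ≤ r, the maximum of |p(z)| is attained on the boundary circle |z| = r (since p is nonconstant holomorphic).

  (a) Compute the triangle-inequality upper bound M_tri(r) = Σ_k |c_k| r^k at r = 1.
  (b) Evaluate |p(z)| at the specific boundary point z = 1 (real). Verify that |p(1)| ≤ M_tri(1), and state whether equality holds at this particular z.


Coefficients: c_0 = -2, c_1 = -1, c_2 = -4, c_3 = -4, c_4 = 3. Radius r = 1.
Part (a). Triangle bound: M_tri(r) = Σ_k |c_k| r^k
  = |-2|·1^0 + |-1|·1^1 + |-4|·1^2 + |-4|·1^3 + |3|·1^4
  = 2 + 1 + 4 + 4 + 3 = 14.
This bounds M(r) := max_{|z|=r} |p(z)| from above; equality holds iff all terms c_k z^k can be made to align in phase at a single z on |z|=r.
Part (b). At z = 1 (real, on the circle |z| = r):
  p(1) = (-2)·1^0 + (-1)·1^1 + (-4)·1^2 + (-4)·1^3 + (3)·1^4 = -8.
  |p(1)| = 8.
Check: |p(1)| = 8 ≤ 14 = M_tri(1). ✓ Equality does not hold at z = 1 (the coefficients have mixed signs, so the terms do not all align in phase there).

M_tri(1) = 14; |p(1)| = 8; equality at z=1: no.


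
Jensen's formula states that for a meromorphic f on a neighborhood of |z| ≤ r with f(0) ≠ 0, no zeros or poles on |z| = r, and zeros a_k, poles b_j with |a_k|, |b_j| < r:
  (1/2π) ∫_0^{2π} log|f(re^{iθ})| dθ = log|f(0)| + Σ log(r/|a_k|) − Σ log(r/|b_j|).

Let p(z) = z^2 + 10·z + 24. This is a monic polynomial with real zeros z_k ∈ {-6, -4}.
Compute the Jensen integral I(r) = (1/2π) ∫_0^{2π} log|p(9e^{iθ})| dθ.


Zeros: -6, -4; r = 9.
Inside |z| < r: -6, -4. Outside (|z| ≥ r): ∅.
p(0) = 24, so log|p(0)| = log(24) = 3.1781.
Apply Jensen: I(r) = log|p(0)| + Σ_k log(r/|z_k|), summed over zeros inside |z| < r.
  log(r/|z_k|) for z_k = -6: log(9/6) = 0.4055
  log(r/|z_k|) for z_k = -4: log(9/4) = 0.8109
Sum over inside zeros: 1.2164.
I(r) = log|p(0)| + (inside sum) = 3.1781 + 1.2164 = 4.3944.
Closed form (all zeros inside, monic): I(r) = n·log(r) = 2·log(9) = 4.3944. ✓

I(r) ≈ 4.3944.


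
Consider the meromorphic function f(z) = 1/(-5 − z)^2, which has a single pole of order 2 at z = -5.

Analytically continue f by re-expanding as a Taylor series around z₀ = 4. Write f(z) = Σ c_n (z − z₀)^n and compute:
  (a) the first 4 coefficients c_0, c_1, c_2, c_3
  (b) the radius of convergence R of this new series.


Let w = z − z₀, so z = z₀ + w.
Then -5 − z = -5 − (z₀ + w) = (-5 − z₀) − w = -9 − w.
f(z) = 1/(-9 − w)^2 = (1/(-9)^2) · (1 − w/(-9))^{−2}.
By the binomial series (1−u)^{−2} = Σ_{n≥0} C(n+1, 1) u^n for |u|<1, with u = w/(-9):
  c_n = C(n+1, 1) / (-9)^(n+2).
  c_0 = 1/(-9)^2 = 1/81.
  c_1 = 2/(-9)^3 = -2/729.
  c_2 = 3/(-9)^4 = 1/2187.
  c_3 = 4/(-9)^5 = -4/59049.
The series is valid for |w/d| < 1, i.e. |z − z₀| < |d|.
Radius of convergence: R = |-5 − z₀| = |-9| = 9 (distance from z₀ to the singularity z = -5).

c_0 = 1/81, c_1 = -2/729, c_2 = 1/2187, c_3 = -4/59049; R = 9.


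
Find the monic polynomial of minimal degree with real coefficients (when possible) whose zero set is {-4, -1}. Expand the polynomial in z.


The polynomial is p(z) = ∏_{α ∈ S} (z − α), where S = {-4, -1}.
Expanding the product yields: p(z) = z^2 + 5·z + 4.
The resulting polynomial has degree 2 and real coefficients as required.

p(z) = z^2 + 5·z + 4.


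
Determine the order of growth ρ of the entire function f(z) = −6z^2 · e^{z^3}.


M(r) = max_{|z|=r} |-6|·|z|^2·|e^{z^3}| = 6·r^2 · e^{1r^3} (the factors attain their maxima compatibly on |z|=r). Then log M(r) = log 6 + 2·log r + 1r^3, dominated by the last term, so log log M(r) ~ 3·log r. The polynomial factor -6z^2 contributes only a log r term and does not affect the order. ρ = 3.
Therefore ρ = 3.

Order ρ = 3.


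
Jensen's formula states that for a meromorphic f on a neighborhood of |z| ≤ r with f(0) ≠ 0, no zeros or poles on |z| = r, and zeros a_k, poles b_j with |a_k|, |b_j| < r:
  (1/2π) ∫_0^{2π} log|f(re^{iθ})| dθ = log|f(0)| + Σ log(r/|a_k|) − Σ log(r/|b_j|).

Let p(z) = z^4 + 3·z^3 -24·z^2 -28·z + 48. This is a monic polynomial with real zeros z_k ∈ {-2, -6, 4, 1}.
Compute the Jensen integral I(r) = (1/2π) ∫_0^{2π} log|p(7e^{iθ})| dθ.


Zeros: -6, -2, 1, 4; r = 7.
Inside |z| < r: -6, -2, 1, 4. Outside (|z| ≥ r): ∅.
p(0) = 48, so log|p(0)| = log(48) = 3.8712.
Apply Jensen: I(r) = log|p(0)| + Σ_k log(r/|z_k|), summed over zeros inside |z| < r.
  log(r/|z_k|) for z_k = -2: log(7/2) = 1.2528
  log(r/|z_k|) for z_k = -6: log(7/6) = 0.1542
  log(r/|z_k|) for z_k = 4: log(7/4) = 0.5596
  log(r/|z_k|) for z_k = 1: log(7/1) = 1.9459
Sum over inside zeros: 3.9124.
I(r) = log|p(0)| + (inside sum) = 3.8712 + 3.9124 = 7.7836.
Closed form (all zeros inside, monic): I(r) = n·log(r) = 4·log(7) = 7.7836. ✓

I(r) ≈ 7.7836.


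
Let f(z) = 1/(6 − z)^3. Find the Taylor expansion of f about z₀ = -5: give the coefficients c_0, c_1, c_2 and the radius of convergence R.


Let w = z − z₀, so z = z₀ + w.
Then 6 − z = 6 − (z₀ + w) = (6 − z₀) − w = 11 − w.
f(z) = 1/(11 − w)^3 = (1/(11)^3) · (1 − w/(11))^{−3}.
By the binomial series (1−u)^{−3} = Σ_{n≥0} C(n+2, 2) u^n for |u|<1, with u = w/(11):
  c_n = C(n+2, 2) / (11)^(n+3).
  c_0 = 1/(11)^3 = 1/1331.
  c_1 = 3/(11)^4 = 3/14641.
  c_2 = 6/(11)^5 = 6/161051.
The series is valid for |w/d| < 1, i.e. |z − z₀| < |d|.
Radius of convergence: R = |6 − z₀| = |11| = 11 (distance from z₀ to the singularity z = 6).

c_0 = 1/1331, c_1 = 3/14641, c_2 = 6/161051; R = 11.


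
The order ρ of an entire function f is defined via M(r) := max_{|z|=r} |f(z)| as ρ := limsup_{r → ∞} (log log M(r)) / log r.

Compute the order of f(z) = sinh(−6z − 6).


sinh(w) is a linear combination of e^{iw} and e^{−iw} (or e^w, e^{−w} in the hyperbolic case), so |sinh(w)| ≤ e^{|w|}. With w = −6z − 6, |w| ≤ 6|z| + 6 = 6r + 6 on |z| = r, giving M(r) ≤ e^{6r + 6}, so ρ ≤ 1. On a suitable ray (z = it for sin/cos; z = t for sinh/cosh, t real → ∞), |sinh(−6z − 6)| grows like e^{6|t|}/2, so ρ ≥ 1. Hence ρ = 1.
Therefore ρ = 1.

Order ρ = 1.


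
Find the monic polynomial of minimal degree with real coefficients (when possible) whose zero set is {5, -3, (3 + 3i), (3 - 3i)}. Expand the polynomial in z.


The polynomial is p(z) = ∏_{α ∈ S} (z − α), where S = {5, -3, (3 + 3i), (3 - 3i)}.
Expanding the product yields: p(z) = z^4 -8·z^3 + 15·z^2 + 54·z -270.
Note conjugate pairs combine to real quadratics: (z − (3+3i))(z − (3−3i)) = z² − 6z + 18.
The resulting polynomial has degree 4 and real coefficients as required.

p(z) = z^4 -8·z^3 + 15·z^2 + 54·z -270.


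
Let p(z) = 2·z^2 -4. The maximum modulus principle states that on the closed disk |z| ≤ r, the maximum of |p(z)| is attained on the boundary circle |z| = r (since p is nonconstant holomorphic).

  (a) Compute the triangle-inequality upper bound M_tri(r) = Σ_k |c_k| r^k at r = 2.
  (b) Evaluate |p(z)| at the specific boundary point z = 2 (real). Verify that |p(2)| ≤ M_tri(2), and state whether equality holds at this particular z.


Coefficients: c_0 = -4, c_1 = 0, c_2 = 2. Radius r = 2.
Part (a). Triangle bound: M_tri(r) = Σ_k |c_k| r^k
  = |-4|·2^0 + |0|·2^1 + |2|·2^2
  = 4 + 0 + 8 = 12.
This bounds M(r) := max_{|z|=r} |p(z)| from above; equality holds iff all terms c_k z^k can be made to align in phase at a single z on |z|=r.
Part (b). At z = 2 (real, on the circle |z| = r):
  p(2) = (-4)·2^0 + (0)·2^1 + (2)·2^2 = 4.
  |p(2)| = 4.
Check: |p(2)| = 4 ≤ 12 = M_tri(2). ✓ Equality does not hold at z = 2 (the coefficients have mixed signs, so the terms do not all align in phase there).

M_tri(2) = 12; |p(2)| = 4; equality at z=2: no.


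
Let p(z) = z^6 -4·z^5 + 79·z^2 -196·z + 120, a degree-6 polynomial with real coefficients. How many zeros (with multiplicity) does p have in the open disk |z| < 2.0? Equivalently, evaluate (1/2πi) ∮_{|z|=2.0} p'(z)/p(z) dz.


The zeros of p are: 1, (-2 + 2i), (-2 - 2i), (2 + 1i), (2 - 1i), 3.
Their magnitudes are: 1, 2.828, 2.828, 2.236, 2.236, 3.
Zeros with |z| < R = 2.0: 1.
Count = 1.
By the argument principle, (1/2πi) ∮_{|z|=R} p'(z)/p(z) dz equals exactly this count.

Number of zeros inside |z| < 2.0: 1.


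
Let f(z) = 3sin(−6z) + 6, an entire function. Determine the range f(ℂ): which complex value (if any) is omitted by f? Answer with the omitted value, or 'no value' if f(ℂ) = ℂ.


Little Picard bounds the complement of f(ℂ) to at most one point.
sin is entire and surjective onto ℂ: for every w ∈ ℂ, sin(ζ) = w has a solution ζ ∈ ℂ (e.g., via the complex inverse arcsin). With ζ = −6z this gives z = ζ/(-6). Then 3·sin(−6z) takes every value in 3·ℂ = ℂ, and adding 6 is a bijection of ℂ. So f is surjective and omits no value. (Note: only on the real line is sin bounded by [−1, 1].)

Omitted value: no value.


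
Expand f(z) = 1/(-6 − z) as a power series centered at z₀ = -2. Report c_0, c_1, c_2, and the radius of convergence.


Let w = z − z₀, so z = z₀ + w.
Then -6 − z = -6 − (z₀ + w) = (-6 − z₀) − w = -4 − w.
f(z) = 1/(-4 − w) = (1/(-4)) · 1/(1 − w/(-4)) = Σ_{n≥0} w^n / (-4)^(n+1).
So c_n = 1/(-4)^(n+1):
  c_0 = 1/(-4)^1 = -1/4.
  c_1 = 1/(-4)^2 = 1/16.
  c_2 = 1/(-4)^3 = -1/64.
The series is valid for |w/d| < 1, i.e. |z − z₀| < |d|.
Radius of convergence: R = |-6 − z₀| = |-4| = 4 (distance from z₀ to the singularity z = -6).

c_0 = -1/4, c_1 = 1/16, c_2 = -1/64; R = 4.


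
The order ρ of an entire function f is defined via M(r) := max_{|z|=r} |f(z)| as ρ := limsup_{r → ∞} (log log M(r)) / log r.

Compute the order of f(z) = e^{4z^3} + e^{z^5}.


Each summand is entire of order 3 and 5 respectively (as in the single-exponential case). The order of a sum is at most the max of the orders, so ρ ≤ 5. For the lower bound: on |z|=r choose arg z so that 1z^5 is real positive; then |e^{1z^5}| = e^{1r^5} while |e^{4z^3}| ≤ e^{4r^3} = o(e^{1r^5}). So |f| ≥ e^{1r^5}(1 − o(1)) and ρ ≥ 5. Hence ρ = max(3, 5) = 5.
Therefore ρ = 5.

Order ρ = 5.


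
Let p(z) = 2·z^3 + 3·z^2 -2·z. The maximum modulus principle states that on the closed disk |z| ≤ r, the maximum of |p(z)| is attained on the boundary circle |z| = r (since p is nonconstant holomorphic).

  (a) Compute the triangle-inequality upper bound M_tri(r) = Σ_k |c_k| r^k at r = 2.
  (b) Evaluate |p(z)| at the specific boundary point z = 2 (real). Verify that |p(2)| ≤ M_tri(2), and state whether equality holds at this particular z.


Coefficients: c_0 = 0, c_1 = -2, c_2 = 3, c_3 = 2. Radius r = 2.
Part (a). Triangle bound: M_tri(r) = Σ_k |c_k| r^k
  = |0|·2^0 + |-2|·2^1 + |3|·2^2 + |2|·2^3
  = 0 + 4 + 12 + 16 = 32.
This bounds M(r) := max_{|z|=r} |p(z)| from above; equality holds iff all terms c_k z^k can be made to align in phase at a single z on |z|=r.
Part (b). At z = 2 (real, on the circle |z| = r):
  p(2) = (0)·2^0 + (-2)·2^1 + (3)·2^2 + (2)·2^3 = 24.
  |p(2)| = 24.
Check: |p(2)| = 24 ≤ 32 = M_tri(2). ✓ Equality does not hold at z = 2 (the coefficients have mixed signs, so the terms do not all align in phase there).

M_tri(2) = 32; |p(2)| = 24; equality at z=2: no.


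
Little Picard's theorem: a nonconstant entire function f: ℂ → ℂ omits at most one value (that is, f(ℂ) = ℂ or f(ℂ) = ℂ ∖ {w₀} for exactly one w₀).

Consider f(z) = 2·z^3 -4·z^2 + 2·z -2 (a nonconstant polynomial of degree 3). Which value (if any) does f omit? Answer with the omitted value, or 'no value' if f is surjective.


Little Picard bounds the complement of f(ℂ) to at most one point.
For every w ∈ ℂ, the equation p(z) − w = 0 is a nonconstant polynomial in z and hence has at least one root by the fundamental theorem of algebra. So p is surjective onto ℂ, omitting no value.

Omitted value: no value.


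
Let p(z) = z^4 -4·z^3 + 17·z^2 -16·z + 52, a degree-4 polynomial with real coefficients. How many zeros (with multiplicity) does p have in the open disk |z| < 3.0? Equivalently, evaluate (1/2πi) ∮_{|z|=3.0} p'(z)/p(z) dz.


The zeros of p are: (2 + 3i), (2 - 3i), (0 + 2i), (0 - 2i).
Their magnitudes are: 3.606, 3.606, 2, 2.
Zeros with |z| < R = 3.0: (0 + 2i), (0 - 2i).
Count = 2.
By the argument principle, (1/2πi) ∮_{|z|=R} p'(z)/p(z) dz equals exactly this count.

Number of zeros inside |z| < 3.0: 2.


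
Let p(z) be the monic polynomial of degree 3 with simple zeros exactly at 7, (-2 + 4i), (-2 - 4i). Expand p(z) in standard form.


The polynomial is p(z) = ∏_{α ∈ S} (z − α), where S = {7, (-2 + 4i), (-2 - 4i)}.
Expanding the product yields: p(z) = z^3 -3·z^2 -8·z -140.
Note conjugate pairs combine to real quadratics: (z − (-2+4i))(z − (-2−4i)) = z² + 4z + 20.
The resulting polynomial has degree 3 and real coefficients as required.

p(z) = z^3 -3·z^2 -8·z -140.


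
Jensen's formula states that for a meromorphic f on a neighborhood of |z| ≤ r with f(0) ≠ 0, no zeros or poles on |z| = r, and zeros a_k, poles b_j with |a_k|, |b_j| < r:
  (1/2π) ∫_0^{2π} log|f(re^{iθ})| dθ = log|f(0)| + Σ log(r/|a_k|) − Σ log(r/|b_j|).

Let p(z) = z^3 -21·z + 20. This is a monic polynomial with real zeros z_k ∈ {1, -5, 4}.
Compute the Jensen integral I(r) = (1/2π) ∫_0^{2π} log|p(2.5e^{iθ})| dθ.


Zeros: -5, 1, 4; r = 2.5.
Inside |z| < r: 1. Outside (|z| ≥ r): -5, 4.
p(0) = 20, so log|p(0)| = log(20) = 2.9957.
Apply Jensen: I(r) = log|p(0)| + Σ_k log(r/|z_k|), summed over zeros inside |z| < r.
  log(r/|z_k|) for z_k = 1: log(2.5/1) = 0.9163
  Outside zeros (-5, 4) contribute nothing to the Jensen sum.
Sum over inside zeros: 0.9163.
I(r) = log|p(0)| + (inside sum) = 2.9957 + 0.9163 = 3.9120.
Note: since some zeros are outside |z| ≤ r, the simplified n·log(r) form does NOT apply — only the inside zeros contribute.

I(r) ≈ 3.9120.


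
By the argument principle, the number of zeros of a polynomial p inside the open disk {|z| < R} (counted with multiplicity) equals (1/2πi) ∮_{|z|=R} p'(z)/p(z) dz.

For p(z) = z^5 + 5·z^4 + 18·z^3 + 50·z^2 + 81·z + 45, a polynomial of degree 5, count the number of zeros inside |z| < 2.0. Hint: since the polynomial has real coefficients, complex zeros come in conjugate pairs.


The zeros of p are: (-2 + 1i), (-2 - 1i), (0 + 3i), (0 - 3i), -1.
Their magnitudes are: 2.236, 2.236, 3, 3, 1.
Zeros with |z| < R = 2.0: -1.
Count = 1.
By the argument principle, (1/2πi) ∮_{|z|=R} p'(z)/p(z) dz equals exactly this count.

Number of zeros inside |z| < 2.0: 1.


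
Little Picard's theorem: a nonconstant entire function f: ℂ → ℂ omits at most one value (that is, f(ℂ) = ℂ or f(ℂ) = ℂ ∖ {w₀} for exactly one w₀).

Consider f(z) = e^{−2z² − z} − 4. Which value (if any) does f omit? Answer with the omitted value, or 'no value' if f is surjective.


Little Picard bounds the complement of f(ℂ) to at most one point.
The exponent g(z) = −2z² − z is a nonconstant polynomial, hence surjective onto ℂ. So e^{g(z)} takes every value in {e^w : w ∈ ℂ} = ℂ ∖ {0}. Adding -4 shifts the range to ℂ ∖ {-4}. f omits exactly -4.

Omitted value: -4.


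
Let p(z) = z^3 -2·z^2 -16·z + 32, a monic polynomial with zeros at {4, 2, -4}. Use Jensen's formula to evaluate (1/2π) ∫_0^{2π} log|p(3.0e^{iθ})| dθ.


Zeros: -4, 2, 4; r = 3.0.
Inside |z| < r: 2. Outside (|z| ≥ r): -4, 4.
p(0) = 32, so log|p(0)| = log(32) = 3.4657.
Apply Jensen: I(r) = log|p(0)| + Σ_k log(r/|z_k|), summed over zeros inside |z| < r.
  log(r/|z_k|) for z_k = 2: log(3.0/2) = 0.4055
  Outside zeros (-4, 4) contribute nothing to the Jensen sum.
Sum over inside zeros: 0.4055.
I(r) = log|p(0)| + (inside sum) = 3.4657 + 0.4055 = 3.8712.
Note: since some zeros are outside |z| ≤ r, the simplified n·log(r) form does NOT apply — only the inside zeros contribute.

I(r) ≈ 3.8712.


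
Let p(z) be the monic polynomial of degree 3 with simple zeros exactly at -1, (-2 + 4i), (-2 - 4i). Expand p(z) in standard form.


The polynomial is p(z) = ∏_{α ∈ S} (z − α), where S = {-1, (-2 + 4i), (-2 - 4i)}.
Expanding the product yields: p(z) = z^3 + 5·z^2 + 24·z + 20.
Note conjugate pairs combine to real quadratics: (z − (-2+4i))(z − (-2−4i)) = z² + 4z + 20.
The resulting polynomial has degree 3 and real coefficients as required.

p(z) = z^3 + 5·z^2 + 24·z + 20.


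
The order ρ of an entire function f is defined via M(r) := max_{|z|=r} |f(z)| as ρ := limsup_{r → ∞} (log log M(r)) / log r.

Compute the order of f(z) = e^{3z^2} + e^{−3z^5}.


Each summand is entire of order 2 and 5 respectively (as in the single-exponential case). The order of a sum is at most the max of the orders, so ρ ≤ 5. For the lower bound: on |z|=r choose arg z so that -3z^5 is real positive; then |e^{-3z^5}| = e^{3r^5} while |e^{3z^2}| ≤ e^{3r^2} = o(e^{3r^5}). So |f| ≥ e^{3r^5}(1 − o(1)) and ρ ≥ 5. Hence ρ = max(2, 5) = 5.
Therefore ρ = 5.

Order ρ = 5.


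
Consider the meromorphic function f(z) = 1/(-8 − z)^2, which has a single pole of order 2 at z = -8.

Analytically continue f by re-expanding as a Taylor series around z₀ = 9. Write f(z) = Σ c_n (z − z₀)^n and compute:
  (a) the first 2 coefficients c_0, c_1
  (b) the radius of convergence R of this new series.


Let w = z − z₀, so z = z₀ + w.
Then -8 − z = -8 − (z₀ + w) = (-8 − z₀) − w = -17 − w.
f(z) = 1/(-17 − w)^2 = (1/(-17)^2) · (1 − w/(-17))^{−2}.
By the binomial series (1−u)^{−2} = Σ_{n≥0} C(n+1, 1) u^n for |u|<1, with u = w/(-17):
  c_n = C(n+1, 1) / (-17)^(n+2).
  c_0 = 1/(-17)^2 = 1/289.
  c_1 = 2/(-17)^3 = -2/4913.
The series is valid for |w/d| < 1, i.e. |z − z₀| < |d|.
Radius of convergence: R = |-8 − z₀| = |-17| = 17 (distance from z₀ to the singularity z = -8).

c_0 = 1/289, c_1 = -2/4913; R = 17.


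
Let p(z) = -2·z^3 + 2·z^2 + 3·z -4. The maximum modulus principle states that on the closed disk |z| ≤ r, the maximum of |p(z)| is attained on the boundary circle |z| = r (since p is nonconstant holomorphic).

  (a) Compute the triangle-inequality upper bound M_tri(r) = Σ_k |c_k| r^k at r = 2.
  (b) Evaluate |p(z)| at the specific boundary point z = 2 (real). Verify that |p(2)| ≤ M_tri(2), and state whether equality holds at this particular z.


Coefficients: c_0 = -4, c_1 = 3, c_2 = 2, c_3 = -2. Radius r = 2.
Part (a). Triangle bound: M_tri(r) = Σ_k |c_k| r^k
  = |-4|·2^0 + |3|·2^1 + |2|·2^2 + |-2|·2^3
  = 4 + 6 + 8 + 16 = 34.
This bounds M(r) := max_{|z|=r} |p(z)| from above; equality holds iff all terms c_k z^k can be made to align in phase at a single z on |z|=r.
Part (b). At z = 2 (real, on the circle |z| = r):
  p(2) = (-4)·2^0 + (3)·2^1 + (2)·2^2 + (-2)·2^3 = -6.
  |p(2)| = 6.
Check: |p(2)| = 6 ≤ 34 = M_tri(2). ✓ Equality does not hold at z = 2 (the coefficients have mixed signs, so the terms do not all align in phase there).

M_tri(2) = 34; |p(2)| = 6; equality at z=2: no.


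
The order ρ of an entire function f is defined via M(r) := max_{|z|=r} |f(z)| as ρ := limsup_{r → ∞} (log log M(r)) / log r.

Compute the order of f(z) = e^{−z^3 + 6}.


|e^{−z^3 + 6}| = e^{Re(-1·z^3) + 6} ≤ e^{1|z|^3 + 6} = e^{1r^3 + 6} on |z| = r, so ρ ≤ 3. Choosing z on |z|=r so that -1·z^3 is real positive (always possible by picking arg z appropriately) gives |f(z)| = e^{1r^3 + 6}, matching the bound. The additive constant 6 does not affect log log M(r) ~ 3·log r. Hence ρ = 3.
Therefore ρ = 3.

Order ρ = 3.


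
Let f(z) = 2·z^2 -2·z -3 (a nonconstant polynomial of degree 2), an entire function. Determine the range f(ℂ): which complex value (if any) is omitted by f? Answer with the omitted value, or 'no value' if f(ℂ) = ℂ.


Little Picard bounds the complement of f(ℂ) to at most one point.
For every w ∈ ℂ, the equation p(z) − w = 0 is a nonconstant polynomial in z and hence has at least one root by the fundamental theorem of algebra. So p is surjective onto ℂ, omitting no value.

Omitted value: no value.


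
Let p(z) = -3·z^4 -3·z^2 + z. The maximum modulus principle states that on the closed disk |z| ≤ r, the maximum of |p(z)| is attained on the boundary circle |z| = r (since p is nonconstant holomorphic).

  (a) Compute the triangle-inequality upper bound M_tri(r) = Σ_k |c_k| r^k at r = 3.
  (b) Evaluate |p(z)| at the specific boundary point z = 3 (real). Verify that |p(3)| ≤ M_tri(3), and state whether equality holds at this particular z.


Coefficients: c_0 = 0, c_1 = 1, c_2 = -3, c_3 = 0, c_4 = -3. Radius r = 3.
Part (a). Triangle bound: M_tri(r) = Σ_k |c_k| r^k
  = |0|·3^0 + |1|·3^1 + |-3|·3^2 + |0|·3^3 + |-3|·3^4
  = 0 + 3 + 27 + 0 + 243 = 273.
This bounds M(r) := max_{|z|=r} |p(z)| from above; equality holds iff all terms c_k z^k can be made to align in phase at a single z on |z|=r.
Part (b). At z = 3 (real, on the circle |z| = r):
  p(3) = (0)·3^0 + (1)·3^1 + (-3)·3^2 + (0)·3^3 + (-3)·3^4 = -267.
  |p(3)| = 267.
Check: |p(3)| = 267 ≤ 273 = M_tri(3). ✓ Equality does not hold at z = 3 (the coefficients have mixed signs, so the terms do not all align in phase there).

M_tri(3) = 273; |p(3)| = 267; equality at z=3: no.


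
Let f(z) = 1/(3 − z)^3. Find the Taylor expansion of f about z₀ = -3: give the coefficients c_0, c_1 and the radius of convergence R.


Let w = z − z₀, so z = z₀ + w.
Then 3 − z = 3 − (z₀ + w) = (3 − z₀) − w = 6 − w.
f(z) = 1/(6 − w)^3 = (1/(6)^3) · (1 − w/(6))^{−3}.
By the binomial series (1−u)^{−3} = Σ_{n≥0} C(n+2, 2) u^n for |u|<1, with u = w/(6):
  c_n = C(n+2, 2) / (6)^(n+3).
  c_0 = 1/(6)^3 = 1/216.
  c_1 = 3/(6)^4 = 1/432.
The series is valid for |w/d| < 1, i.e. |z − z₀| < |d|.
Radius of convergence: R = |3 − z₀| = |6| = 6 (distance from z₀ to the singularity z = 3).

c_0 = 1/216, c_1 = 1/432; R = 6.


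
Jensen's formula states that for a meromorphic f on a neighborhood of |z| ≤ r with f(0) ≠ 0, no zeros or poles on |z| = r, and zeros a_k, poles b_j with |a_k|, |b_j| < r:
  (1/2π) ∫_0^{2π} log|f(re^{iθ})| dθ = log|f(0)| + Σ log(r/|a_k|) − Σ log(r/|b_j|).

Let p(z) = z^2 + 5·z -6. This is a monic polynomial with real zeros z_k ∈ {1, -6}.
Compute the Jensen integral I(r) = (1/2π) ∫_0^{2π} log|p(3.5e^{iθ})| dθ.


Zeros: -6, 1; r = 3.5.
Inside |z| < r: 1. Outside (|z| ≥ r): -6.
p(0) = -6, so log|p(0)| = log(6) = 1.7918.
Apply Jensen: I(r) = log|p(0)| + Σ_k log(r/|z_k|), summed over zeros inside |z| < r.
  log(r/|z_k|) for z_k = 1: log(3.5/1) = 1.2528
  Outside zeros (-6) contribute nothing to the Jensen sum.
Sum over inside zeros: 1.2528.
I(r) = log|p(0)| + (inside sum) = 1.7918 + 1.2528 = 3.0445.
Note: since some zeros are outside |z| ≤ r, the simplified n·log(r) form does NOT apply — only the inside zeros contribute.

I(r) ≈ 3.0445.


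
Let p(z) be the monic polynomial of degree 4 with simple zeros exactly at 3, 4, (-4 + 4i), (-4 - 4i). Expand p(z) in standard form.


The polynomial is p(z) = ∏_{α ∈ S} (z − α), where S = {3, 4, (-4 + 4i), (-4 - 4i)}.
Expanding the product yields: p(z) = z^4 + z^3 -12·z^2 -128·z + 384.
Note conjugate pairs combine to real quadratics: (z − (-4+4i))(z − (-4−4i)) = z² + 8z + 32.
The resulting polynomial has degree 4 and real coefficients as required.

p(z) = z^4 + z^3 -12·z^2 -128·z + 384.


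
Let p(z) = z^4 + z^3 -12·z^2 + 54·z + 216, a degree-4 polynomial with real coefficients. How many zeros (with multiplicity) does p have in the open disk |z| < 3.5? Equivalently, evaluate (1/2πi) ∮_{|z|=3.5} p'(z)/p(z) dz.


The zeros of p are: -4, -3, (3 + 3i), (3 - 3i).
Their magnitudes are: 4, 3, 4.243, 4.243.
Zeros with |z| < R = 3.5: -3.
Count = 1.
By the argument principle, (1/2πi) ∮_{|z|=R} p'(z)/p(z) dz equals exactly this count.

Number of zeros inside |z| < 3.5: 1.


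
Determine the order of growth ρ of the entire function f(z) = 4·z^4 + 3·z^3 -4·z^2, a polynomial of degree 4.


|f(z)| ≤ Σ|c_k|·r^k = O(r^4) as r → ∞. Polynomial growth is O(e^{r^ε}) for every ε > 0 (since r^4/e^{r^ε} → 0), so ρ ≤ ε for all ε > 0, i.e. ρ = 0. Every nonconstant polynomial has order 0.
Therefore ρ = 0.

Order ρ = 0.


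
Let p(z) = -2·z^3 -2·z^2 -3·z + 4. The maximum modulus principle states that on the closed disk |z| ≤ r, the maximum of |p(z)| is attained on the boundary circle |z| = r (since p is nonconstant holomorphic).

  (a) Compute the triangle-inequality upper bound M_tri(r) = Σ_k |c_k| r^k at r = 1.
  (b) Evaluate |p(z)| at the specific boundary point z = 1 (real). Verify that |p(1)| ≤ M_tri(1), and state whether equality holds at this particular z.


Coefficients: c_0 = 4, c_1 = -3, c_2 = -2, c_3 = -2. Radius r = 1.
Part (a). Triangle bound: M_tri(r) = Σ_k |c_k| r^k
  = |4|·1^0 + |-3|·1^1 + |-2|·1^2 + |-2|·1^3
  = 4 + 3 + 2 + 2 = 11.
This bounds M(r) := max_{|z|=r} |p(z)| from above; equality holds iff all terms c_k z^k can be made to align in phase at a single z on |z|=r.
Part (b). At z = 1 (real, on the circle |z| = r):
  p(1) = (4)·1^0 + (-3)·1^1 + (-2)·1^2 + (-2)·1^3 = -3.
  |p(1)| = 3.
Check: |p(1)| = 3 ≤ 11 = M_tri(1). ✓ Equality does not hold at z = 1 (the coefficients have mixed signs, so the terms do not all align in phase there).

M_tri(1) = 11; |p(1)| = 3; equality at z=1: no.


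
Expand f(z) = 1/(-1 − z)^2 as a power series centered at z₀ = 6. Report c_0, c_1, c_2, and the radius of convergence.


Let w = z − z₀, so z = z₀ + w.
Then -1 − z = -1 − (z₀ + w) = (-1 − z₀) − w = -7 − w.
f(z) = 1/(-7 − w)^2 = (1/(-7)^2) · (1 − w/(-7))^{−2}.
By the binomial series (1−u)^{−2} = Σ_{n≥0} C(n+1, 1) u^n for |u|<1, with u = w/(-7):
  c_n = C(n+1, 1) / (-7)^(n+2).
  c_0 = 1/(-7)^2 = 1/49.
  c_1 = 2/(-7)^3 = -2/343.
  c_2 = 3/(-7)^4 = 3/2401.
The series is valid for |w/d| < 1, i.e. |z − z₀| < |d|.
Radius of convergence: R = |-1 − z₀| = |-7| = 7 (distance from z₀ to the singularity z = -1).

c_0 = 1/49, c_1 = -2/343, c_2 = 3/2401; R = 7.


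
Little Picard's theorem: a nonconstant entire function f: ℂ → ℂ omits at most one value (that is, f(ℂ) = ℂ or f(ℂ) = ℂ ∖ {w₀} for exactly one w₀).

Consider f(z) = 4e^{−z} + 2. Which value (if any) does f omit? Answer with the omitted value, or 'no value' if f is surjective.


Little Picard bounds the complement of f(ℂ) to at most one point.
e^{−z} is never zero on ℂ, so 4·e^{−z} takes every value in ℂ ∖ {0}. Adding 2 shifts the range to ℂ ∖ {2}. Thus f omits exactly the value 2.

Omitted value: 2.


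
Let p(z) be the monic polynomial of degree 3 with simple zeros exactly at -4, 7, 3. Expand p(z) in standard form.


The polynomial is p(z) = ∏_{α ∈ S} (z − α), where S = {-4, 7, 3}.
Expanding the product yields: p(z) = z^3 -6·z^2 -19·z + 84.
The resulting polynomial has degree 3 and real coefficients as required.

p(z) = z^3 -6·z^2 -19·z + 84.


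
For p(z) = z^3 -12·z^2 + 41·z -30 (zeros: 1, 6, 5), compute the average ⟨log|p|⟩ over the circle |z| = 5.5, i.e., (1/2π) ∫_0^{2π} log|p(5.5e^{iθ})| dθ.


Zeros: 1, 5, 6; r = 5.5.
Inside |z| < r: 1, 5. Outside (|z| ≥ r): 6.
p(0) = -30, so log|p(0)| = log(30) = 3.4012.
Apply Jensen: I(r) = log|p(0)| + Σ_k log(r/|z_k|), summed over zeros inside |z| < r.
  log(r/|z_k|) for z_k = 1: log(5.5/1) = 1.7047
  log(r/|z_k|) for z_k = 5: log(5.5/5) = 0.0953
  Outside zeros (6) contribute nothing to the Jensen sum.
Sum over inside zeros: 1.8001.
I(r) = log|p(0)| + (inside sum) = 3.4012 + 1.8001 = 5.2013.
Note: since some zeros are outside |z| ≤ r, the simplified n·log(r) form does NOT apply — only the inside zeros contribute.

I(r) ≈ 5.2013.


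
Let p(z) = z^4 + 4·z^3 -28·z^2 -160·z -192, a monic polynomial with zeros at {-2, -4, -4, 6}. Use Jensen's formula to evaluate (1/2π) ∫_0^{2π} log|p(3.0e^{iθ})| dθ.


Zeros: -4, -4, -2, 6; r = 3.0.
Inside |z| < r: -2. Outside (|z| ≥ r): -4, -4, 6.
p(0) = -192, so log|p(0)| = log(192) = 5.2575.
Apply Jensen: I(r) = log|p(0)| + Σ_k log(r/|z_k|), summed over zeros inside |z| < r.
  log(r/|z_k|) for z_k = -2: log(3.0/2) = 0.4055
  Outside zeros (-4, -4, 6) contribute nothing to the Jensen sum.
Sum over inside zeros: 0.4055.
I(r) = log|p(0)| + (inside sum) = 5.2575 + 0.4055 = 5.6630.
Note: since some zeros are outside |z| ≤ r, the simplified n·log(r) form does NOT apply — only the inside zeros contribute.

I(r) ≈ 5.6630.


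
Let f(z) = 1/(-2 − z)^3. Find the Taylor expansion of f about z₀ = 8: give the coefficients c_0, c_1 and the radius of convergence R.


Let w = z − z₀, so z = z₀ + w.
Then -2 − z = -2 − (z₀ + w) = (-2 − z₀) − w = -10 − w.
f(z) = 1/(-10 − w)^3 = (1/(-10)^3) · (1 − w/(-10))^{−3}.
By the binomial series (1−u)^{−3} = Σ_{n≥0} C(n+2, 2) u^n for |u|<1, with u = w/(-10):
  c_n = C(n+2, 2) / (-10)^(n+3).
  c_0 = 1/(-10)^3 = -1/1000.
  c_1 = 3/(-10)^4 = 3/10000.
The series is valid for |w/d| < 1, i.e. |z − z₀| < |d|.
Radius of convergence: R = |-2 − z₀| = |-10| = 10 (distance from z₀ to the singularity z = -2).

c_0 = -1/1000, c_1 = 3/10000; R = 10.


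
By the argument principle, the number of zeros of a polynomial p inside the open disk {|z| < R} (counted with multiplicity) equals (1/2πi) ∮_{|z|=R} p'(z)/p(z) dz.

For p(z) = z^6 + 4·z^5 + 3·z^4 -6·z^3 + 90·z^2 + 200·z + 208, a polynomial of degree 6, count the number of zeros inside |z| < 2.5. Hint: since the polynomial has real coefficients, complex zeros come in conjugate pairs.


The zeros of p are: (2 + 2i), (2 - 2i), (-1 + 1i), (-1 - 1i), (-3 + 2i), (-3 - 2i).
Their magnitudes are: 2.828, 2.828, 1.414, 1.414, 3.606, 3.606.
Zeros with |z| < R = 2.5: (-1 + 1i), (-1 - 1i).
Count = 2.
By the argument principle, (1/2πi) ∮_{|z|=R} p'(z)/p(z) dz equals exactly this count.

Number of zeros inside |z| < 2.5: 2.


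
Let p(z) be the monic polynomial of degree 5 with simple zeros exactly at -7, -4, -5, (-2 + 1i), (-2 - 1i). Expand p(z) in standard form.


The polynomial is p(z) = ∏_{α ∈ S} (z − α), where S = {-7, -4, -5, (-2 + 1i), (-2 - 1i)}.
Expanding the product yields: p(z) = z^5 + 20·z^4 + 152·z^3 + 552·z^2 + 975·z + 700.
Note conjugate pairs combine to real quadratics: (z − (-2+1i))(z − (-2−1i)) = z² + 4z + 5.
The resulting polynomial has degree 5 and real coefficients as required.

p(z) = z^5 + 20·z^4 + 152·z^3 + 552·z^2 + 975·z + 700.


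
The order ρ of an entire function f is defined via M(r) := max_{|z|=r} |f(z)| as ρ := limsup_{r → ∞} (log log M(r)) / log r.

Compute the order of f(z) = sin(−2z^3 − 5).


Write sin(w) = (e^{iw} ± e^{−iw})/(2 or 2i), so |sin(w)| ≤ e^{|w|}. With w = −2z^3 − 5, |w| ≤ 2r^3 + 5 on |z|=r, giving M(r) ≤ e^{2r^3 + 5} and ρ ≤ 3. For the lower bound, choose z on |z|=r with -2z^3 purely imaginary of modulus 2r^3; then |sin(−2z^3 − 5)| grows like e^{2r^3}/2, so ρ ≥ 3. Hence ρ = 3.
Therefore ρ = 3.

Order ρ = 3.


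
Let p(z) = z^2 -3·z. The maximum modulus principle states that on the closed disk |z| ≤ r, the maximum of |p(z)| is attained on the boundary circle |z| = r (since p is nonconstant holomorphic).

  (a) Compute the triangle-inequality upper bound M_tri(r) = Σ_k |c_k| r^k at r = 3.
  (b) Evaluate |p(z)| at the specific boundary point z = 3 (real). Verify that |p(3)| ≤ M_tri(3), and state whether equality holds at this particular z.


Coefficients: c_0 = 0, c_1 = -3, c_2 = 1. Radius r = 3.
Part (a). Triangle bound: M_tri(r) = Σ_k |c_k| r^k
  = |0|·3^0 + |-3|·3^1 + |1|·3^2
  = 0 + 9 + 9 = 18.
This bounds M(r) := max_{|z|=r} |p(z)| from above; equality holds iff all terms c_k z^k can be made to align in phase at a single z on |z|=r.
Part (b). At z = 3 (real, on the circle |z| = r):
  p(3) = (0)·3^0 + (-3)·3^1 + (1)·3^2 = 0.
  |p(3)| = 0.
Check: |p(3)| = 0 ≤ 18 = M_tri(3). ✓ Equality does not hold at z = 3 (the coefficients have mixed signs, so the terms do not all align in phase there).

M_tri(3) = 18; |p(3)| = 0; equality at z=3: no.


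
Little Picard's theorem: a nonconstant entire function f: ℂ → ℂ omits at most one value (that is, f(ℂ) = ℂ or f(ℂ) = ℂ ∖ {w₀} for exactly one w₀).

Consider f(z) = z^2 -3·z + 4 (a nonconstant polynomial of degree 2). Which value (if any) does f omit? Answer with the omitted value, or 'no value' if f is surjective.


Little Picard bounds the complement of f(ℂ) to at most one point.
For every w ∈ ℂ, the equation p(z) − w = 0 is a nonconstant polynomial in z and hence has at least one root by the fundamental theorem of algebra. So p is surjective onto ℂ, omitting no value.

Omitted value: no value.


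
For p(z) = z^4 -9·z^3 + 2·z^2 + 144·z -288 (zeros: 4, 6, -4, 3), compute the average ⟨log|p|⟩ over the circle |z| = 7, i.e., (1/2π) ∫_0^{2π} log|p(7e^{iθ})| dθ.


Zeros: -4, 3, 4, 6; r = 7.
Inside |z| < r: -4, 3, 4, 6. Outside (|z| ≥ r): ∅.
p(0) = -288, so log|p(0)| = log(288) = 5.6630.
Apply Jensen: I(r) = log|p(0)| + Σ_k log(r/|z_k|), summed over zeros inside |z| < r.
  log(r/|z_k|) for z_k = 4: log(7/4) = 0.5596
  log(r/|z_k|) for z_k = 6: log(7/6) = 0.1542
  log(r/|z_k|) for z_k = -4: log(7/4) = 0.5596
  log(r/|z_k|) for z_k = 3: log(7/3) = 0.8473
Sum over inside zeros: 2.1207.
I(r) = log|p(0)| + (inside sum) = 5.6630 + 2.1207 = 7.7836.
Closed form (all zeros inside, monic): I(r) = n·log(r) = 4·log(7) = 7.7836. ✓

I(r) ≈ 7.7836.


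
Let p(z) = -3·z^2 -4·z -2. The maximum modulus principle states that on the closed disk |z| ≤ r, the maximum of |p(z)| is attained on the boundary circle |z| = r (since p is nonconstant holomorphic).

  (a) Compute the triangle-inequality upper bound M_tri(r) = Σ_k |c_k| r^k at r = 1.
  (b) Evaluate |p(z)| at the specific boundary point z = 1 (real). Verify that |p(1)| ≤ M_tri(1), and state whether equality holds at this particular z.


Coefficients: c_0 = -2, c_1 = -4, c_2 = -3. Radius r = 1.
Part (a). Triangle bound: M_tri(r) = Σ_k |c_k| r^k
  = |-2|·1^0 + |-4|·1^1 + |-3|·1^2
  = 2 + 4 + 3 = 9.
This bounds M(r) := max_{|z|=r} |p(z)| from above; equality holds iff all terms c_k z^k can be made to align in phase at a single z on |z|=r.
Part (b). At z = 1 (real, on the circle |z| = r):
  p(1) = (-2)·1^0 + (-4)·1^1 + (-3)·1^2 = -9.
  |p(1)| = 9.
Since all nonzero coefficients share the same sign, |p(1)| = 9 = M_tri(1); the triangle bound is attained at z = 1, so in fact M(r) = 9.

M_tri(1) = 9; |p(1)| = 9; equality at z=1: yes.


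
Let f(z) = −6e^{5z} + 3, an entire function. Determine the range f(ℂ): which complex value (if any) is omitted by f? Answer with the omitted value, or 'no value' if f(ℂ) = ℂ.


Little Picard bounds the complement of f(ℂ) to at most one point.
e^{5z} is never zero on ℂ, so -6·e^{5z} takes every value in ℂ ∖ {0}. Adding 3 shifts the range to ℂ ∖ {3}. Thus f omits exactly the value 3.

Omitted value: 3.


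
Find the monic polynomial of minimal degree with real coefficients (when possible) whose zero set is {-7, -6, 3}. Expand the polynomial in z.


The polynomial is p(z) = ∏_{α ∈ S} (z − α), where S = {-7, -6, 3}.
Expanding the product yields: p(z) = z^3 + 10·z^2 + 3·z -126.
The resulting polynomial has degree 3 and real coefficients as required.

p(z) = z^3 + 10·z^2 + 3·z -126.


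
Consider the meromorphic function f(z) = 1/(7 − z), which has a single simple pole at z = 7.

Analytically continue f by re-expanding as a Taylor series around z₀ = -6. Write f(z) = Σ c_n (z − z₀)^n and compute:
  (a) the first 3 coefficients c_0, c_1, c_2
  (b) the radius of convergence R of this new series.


Let w = z − z₀, so z = z₀ + w.
Then 7 − z = 7 − (z₀ + w) = (7 − z₀) − w = 13 − w.
f(z) = 1/(13 − w) = (1/(13)) · 1/(1 − w/(13)) = Σ_{n≥0} w^n / (13)^(n+1).
So c_n = 1/(13)^(n+1):
  c_0 = 1/(13)^1 = 1/13.
  c_1 = 1/(13)^2 = 1/169.
  c_2 = 1/(13)^3 = 1/2197.
The series is valid for |w/d| < 1, i.e. |z − z₀| < |d|.
Radius of convergence: R = |7 − z₀| = |13| = 13 (distance from z₀ to the singularity z = 7).

c_0 = 1/13, c_1 = 1/169, c_2 = 1/2197; R = 13.


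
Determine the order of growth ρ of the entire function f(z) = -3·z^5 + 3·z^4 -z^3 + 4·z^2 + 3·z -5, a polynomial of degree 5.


|f(z)| ≤ Σ|c_k|·r^k = O(r^5) as r → ∞. Polynomial growth is O(e^{r^ε}) for every ε > 0 (since r^5/e^{r^ε} → 0), so ρ ≤ ε for all ε > 0, i.e. ρ = 0. Every nonconstant polynomial has order 0.
Therefore ρ = 0.

Order ρ = 0.


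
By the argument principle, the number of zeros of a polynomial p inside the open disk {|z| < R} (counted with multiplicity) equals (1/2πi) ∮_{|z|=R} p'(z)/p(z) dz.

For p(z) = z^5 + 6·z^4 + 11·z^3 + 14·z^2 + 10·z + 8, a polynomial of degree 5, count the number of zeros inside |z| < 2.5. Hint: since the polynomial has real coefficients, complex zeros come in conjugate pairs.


The zeros of p are: -4, (0 + 1i), (0 - 1i), (-1 + 1i), (-1 - 1i).
Their magnitudes are: 4, 1, 1, 1.414, 1.414.
Zeros with |z| < R = 2.5: (0 + 1i), (0 - 1i), (-1 + 1i), (-1 - 1i).
Count = 4.
By the argument principle, (1/2πi) ∮_{|z|=R} p'(z)/p(z) dz equals exactly this count.

Number of zeros inside |z| < 2.5: 4.


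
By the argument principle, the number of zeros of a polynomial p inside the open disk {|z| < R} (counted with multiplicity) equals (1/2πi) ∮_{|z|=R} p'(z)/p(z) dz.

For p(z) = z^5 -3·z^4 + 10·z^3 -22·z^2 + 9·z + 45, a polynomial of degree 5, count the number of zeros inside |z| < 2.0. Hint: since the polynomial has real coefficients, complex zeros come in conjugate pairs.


The zeros of p are: (2 + 1i), (2 - 1i), -1, (0 + 3i), (0 - 3i).
Their magnitudes are: 2.236, 2.236, 1, 3, 3.
Zeros with |z| < R = 2.0: -1.
Count = 1.
By the argument principle, (1/2πi) ∮_{|z|=R} p'(z)/p(z) dz equals exactly this count.

Number of zeros inside |z| < 2.0: 1.


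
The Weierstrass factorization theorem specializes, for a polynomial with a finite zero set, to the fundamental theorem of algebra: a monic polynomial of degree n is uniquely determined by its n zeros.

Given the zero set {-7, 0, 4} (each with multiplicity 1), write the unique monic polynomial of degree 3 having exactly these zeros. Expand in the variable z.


The polynomial is p(z) = ∏_{α ∈ S} (z − α), where S = {-7, 0, 4}.
Expanding the product yields: p(z) = z^3 + 3·z^2 -28·z.
The resulting polynomial has degree 3 and real coefficients as required.

p(z) = z^3 + 3·z^2 -28·z.


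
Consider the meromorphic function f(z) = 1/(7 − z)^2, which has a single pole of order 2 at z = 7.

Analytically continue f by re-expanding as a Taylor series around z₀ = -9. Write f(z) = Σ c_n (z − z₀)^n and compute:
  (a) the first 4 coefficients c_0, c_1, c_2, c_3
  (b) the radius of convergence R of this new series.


Let w = z − z₀, so z = z₀ + w.
Then 7 − z = 7 − (z₀ + w) = (7 − z₀) − w = 16 − w.
f(z) = 1/(16 − w)^2 = (1/(16)^2) · (1 − w/(16))^{−2}.
By the binomial series (1−u)^{−2} = Σ_{n≥0} C(n+1, 1) u^n for |u|<1, with u = w/(16):
  c_n = C(n+1, 1) / (16)^(n+2).
  c_0 = 1/(16)^2 = 1/256.
  c_1 = 2/(16)^3 = 1/2048.
  c_2 = 3/(16)^4 = 3/65536.
  c_3 = 4/(16)^5 = 1/262144.
The series is valid for |w/d| < 1, i.e. |z − z₀| < |d|.
Radius of convergence: R = |7 − z₀| = |16| = 16 (distance from z₀ to the singularity z = 7).

c_0 = 1/256, c_1 = 1/2048, c_2 = 3/65536, c_3 = 1/262144; R = 16.


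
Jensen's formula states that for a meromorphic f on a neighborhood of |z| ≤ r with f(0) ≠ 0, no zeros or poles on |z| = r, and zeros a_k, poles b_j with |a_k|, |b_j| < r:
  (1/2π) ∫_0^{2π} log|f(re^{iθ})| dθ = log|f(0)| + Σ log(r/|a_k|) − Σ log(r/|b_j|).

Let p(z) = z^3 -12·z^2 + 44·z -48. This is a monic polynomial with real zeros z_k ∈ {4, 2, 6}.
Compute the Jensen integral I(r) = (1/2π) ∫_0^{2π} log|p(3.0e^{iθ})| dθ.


Zeros: 2, 4, 6; r = 3.0.
Inside |z| < r: 2. Outside (|z| ≥ r): 4, 6.
p(0) = -48, so log|p(0)| = log(48) = 3.8712.
Apply Jensen: I(r) = log|p(0)| + Σ_k log(r/|z_k|), summed over zeros inside |z| < r.
  log(r/|z_k|) for z_k = 2: log(3.0/2) = 0.4055
  Outside zeros (4, 6) contribute nothing to the Jensen sum.
Sum over inside zeros: 0.4055.
I(r) = log|p(0)| + (inside sum) = 3.8712 + 0.4055 = 4.2767.
Note: since some zeros are outside |z| ≤ r, the simplified n·log(r) form does NOT apply — only the inside zeros contribute.

I(r) ≈ 4.2767.
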